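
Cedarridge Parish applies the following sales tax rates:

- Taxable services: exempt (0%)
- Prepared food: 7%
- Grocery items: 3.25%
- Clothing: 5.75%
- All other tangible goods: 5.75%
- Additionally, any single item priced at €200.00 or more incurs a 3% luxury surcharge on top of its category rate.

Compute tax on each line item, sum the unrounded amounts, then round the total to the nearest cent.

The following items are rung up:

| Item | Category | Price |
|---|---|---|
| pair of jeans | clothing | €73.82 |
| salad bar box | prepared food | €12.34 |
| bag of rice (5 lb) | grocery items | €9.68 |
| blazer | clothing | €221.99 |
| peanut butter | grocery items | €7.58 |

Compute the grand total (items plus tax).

Pair of jeans €73.82: clothing → 5.75% → €4.24465
Salad bar box €12.34: prepared food → 7% → €0.8638
Bag of rice (5 lb) €9.68: grocery items → 3.25% → €0.3146
Blazer €221.99: clothing → 5.75% + 3% surcharge = 8.75% → €19.424125
Peanut butter €7.58: grocery items → 3.25% → €0.24635
Subtotal = €325.41; unrounded tax = €25.093525 → €25.09; total due = €350.50

€350.50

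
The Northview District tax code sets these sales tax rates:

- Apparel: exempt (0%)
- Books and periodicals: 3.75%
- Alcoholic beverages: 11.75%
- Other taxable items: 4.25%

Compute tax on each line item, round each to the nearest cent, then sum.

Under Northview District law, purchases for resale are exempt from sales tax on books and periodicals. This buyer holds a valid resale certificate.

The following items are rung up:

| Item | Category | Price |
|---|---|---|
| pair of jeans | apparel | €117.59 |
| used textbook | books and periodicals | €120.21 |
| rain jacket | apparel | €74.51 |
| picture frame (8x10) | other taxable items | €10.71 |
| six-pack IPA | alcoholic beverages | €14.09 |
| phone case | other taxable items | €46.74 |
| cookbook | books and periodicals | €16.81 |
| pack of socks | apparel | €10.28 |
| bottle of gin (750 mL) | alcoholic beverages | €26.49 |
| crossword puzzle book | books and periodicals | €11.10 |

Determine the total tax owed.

€7.22

Pair of jeans €117.59: apparel → 0% → €0.00
Used textbook €120.21: books and periodicals, buyer-exempt → 0% → €0.00
Rain jacket €74.51: apparel → 0% → €0.00
Picture frame (8x10) €10.71: other taxable items → 4.25% → €0.46
Six-pack IPA €14.09: alcoholic beverages → 11.75% → €1.66
Phone case €46.74: other taxable items → 4.25% → €1.99
Cookbook €16.81: books and periodicals, buyer-exempt → 0% → €0.00
Pack of socks €10.28: apparel → 0% → €0.00
Bottle of gin (750 mL) €26.49: alcoholic beverages → 11.75% → €3.11
Crossword puzzle book €11.10: books and periodicals, buyer-exempt → 0% → €0.00
Total tax = €0.46 + €1.66 + €1.99 + €3.11 = €7.22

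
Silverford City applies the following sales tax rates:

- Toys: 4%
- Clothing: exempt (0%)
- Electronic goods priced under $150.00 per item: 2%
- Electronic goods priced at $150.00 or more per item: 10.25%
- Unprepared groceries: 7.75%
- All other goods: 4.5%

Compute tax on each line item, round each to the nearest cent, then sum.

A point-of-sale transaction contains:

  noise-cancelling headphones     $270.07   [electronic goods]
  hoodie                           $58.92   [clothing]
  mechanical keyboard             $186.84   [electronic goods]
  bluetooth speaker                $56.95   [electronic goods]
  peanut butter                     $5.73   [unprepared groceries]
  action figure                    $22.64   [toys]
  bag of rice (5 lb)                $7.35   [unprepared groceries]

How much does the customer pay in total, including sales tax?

Noise-cancelling headphones $270.07: electronic goods, $150.00 or more → 10.25% → $27.68
Hoodie $58.92: clothing → 0% → $0.00
Mechanical keyboard $186.84: electronic goods, $150.00 or more → 10.25% → $19.15
Bluetooth speaker $56.95: electronic goods, under $150.00 → 2% → $1.14
Peanut butter $5.73: unprepared groceries → 7.75% → $0.44
Action figure $22.64: toys → 4% → $0.91
Bag of rice (5 lb) $7.35: unprepared groceries → 7.75% → $0.57
Subtotal = $608.50; tax = $49.89; total due = $658.39

$658.39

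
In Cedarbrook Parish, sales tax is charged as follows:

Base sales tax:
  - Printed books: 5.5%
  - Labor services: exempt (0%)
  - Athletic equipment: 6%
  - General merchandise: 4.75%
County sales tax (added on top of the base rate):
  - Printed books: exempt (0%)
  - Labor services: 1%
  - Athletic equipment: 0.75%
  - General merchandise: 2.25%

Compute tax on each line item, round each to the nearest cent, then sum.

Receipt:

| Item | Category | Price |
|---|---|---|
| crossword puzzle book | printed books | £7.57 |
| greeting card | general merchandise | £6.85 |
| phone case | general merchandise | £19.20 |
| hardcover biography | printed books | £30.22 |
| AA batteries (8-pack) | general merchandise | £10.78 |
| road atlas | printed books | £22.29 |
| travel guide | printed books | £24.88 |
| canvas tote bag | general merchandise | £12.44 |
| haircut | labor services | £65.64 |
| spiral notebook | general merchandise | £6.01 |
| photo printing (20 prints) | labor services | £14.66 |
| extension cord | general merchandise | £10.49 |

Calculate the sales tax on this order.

£10.08

Crossword puzzle book £7.57: printed books → 5.5% + 0% county = 5.5% → £0.42
Greeting card £6.85: general merchandise → 4.75% + 2.25% county = 7% → £0.48
Phone case £19.20: general merchandise → 4.75% + 2.25% county = 7% → £1.34
Hardcover biography £30.22: printed books → 5.5% + 0% county = 5.5% → £1.66
AA batteries (8-pack) £10.78: general merchandise → 4.75% + 2.25% county = 7% → £0.75
Road atlas £22.29: printed books → 5.5% + 0% county = 5.5% → £1.23
Travel guide £24.88: printed books → 5.5% + 0% county = 5.5% → £1.37
Canvas tote bag £12.44: general merchandise → 4.75% + 2.25% county = 7% → £0.87
Haircut £65.64: labor services → 0% + 1% county = 1% → £0.66
Spiral notebook £6.01: general merchandise → 4.75% + 2.25% county = 7% → £0.42
Photo printing (20 prints) £14.66: labor services → 0% + 1% county = 1% → £0.15
Extension cord £10.49: general merchandise → 4.75% + 2.25% county = 7% → £0.73
Total tax = £0.42 + £0.48 + £1.34 + £1.66 + £0.75 + £1.23 + £1.37 + £0.87 + £0.66 + £0.42 + £0.15 + £0.73 = £10.08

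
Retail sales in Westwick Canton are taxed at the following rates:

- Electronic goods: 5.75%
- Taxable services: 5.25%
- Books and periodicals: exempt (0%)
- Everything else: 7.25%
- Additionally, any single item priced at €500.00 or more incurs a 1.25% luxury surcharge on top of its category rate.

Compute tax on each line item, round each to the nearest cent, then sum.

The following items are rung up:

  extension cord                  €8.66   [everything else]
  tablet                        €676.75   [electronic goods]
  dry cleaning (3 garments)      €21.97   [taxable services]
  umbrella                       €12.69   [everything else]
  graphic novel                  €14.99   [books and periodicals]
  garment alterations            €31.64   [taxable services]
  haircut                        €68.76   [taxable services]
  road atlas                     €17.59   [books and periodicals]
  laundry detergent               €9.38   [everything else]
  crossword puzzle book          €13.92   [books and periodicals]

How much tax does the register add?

€56.02

Extension cord €8.66: everything else → 7.25% → €0.63
Tablet €676.75: electronic goods → 5.75% + 1.25% surcharge = 7% → €47.37
Dry cleaning (3 garments) €21.97: taxable services → 5.25% → €1.15
Umbrella €12.69: everything else → 7.25% → €0.92
Graphic novel €14.99: books and periodicals → 0% → €0.00
Garment alterations €31.64: taxable services → 5.25% → €1.66
Haircut €68.76: taxable services → 5.25% → €3.61
Road atlas €17.59: books and periodicals → 0% → €0.00
Laundry detergent €9.38: everything else → 7.25% → €0.68
Crossword puzzle book €13.92: books and periodicals → 0% → €0.00
Total tax = €0.63 + €47.37 + €1.15 + €0.92 + €1.66 + €3.61 + €0.68 = €56.02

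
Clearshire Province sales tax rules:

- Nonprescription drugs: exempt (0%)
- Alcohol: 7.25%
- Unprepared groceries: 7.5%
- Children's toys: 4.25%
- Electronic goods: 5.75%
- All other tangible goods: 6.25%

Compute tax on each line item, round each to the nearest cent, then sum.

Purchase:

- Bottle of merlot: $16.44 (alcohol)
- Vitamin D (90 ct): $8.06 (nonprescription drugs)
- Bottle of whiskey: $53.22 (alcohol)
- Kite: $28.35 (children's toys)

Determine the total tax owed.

$6.25

Bottle of merlot $16.44: alcohol → 7.25% → $1.19
Vitamin D (90 ct) $8.06: nonprescription drugs → 0% → $0.00
Bottle of whiskey $53.22: alcohol → 7.25% → $3.86
Kite $28.35: children's toys → 4.25% → $1.20
Total tax = $1.19 + $3.86 + $1.20 = $6.25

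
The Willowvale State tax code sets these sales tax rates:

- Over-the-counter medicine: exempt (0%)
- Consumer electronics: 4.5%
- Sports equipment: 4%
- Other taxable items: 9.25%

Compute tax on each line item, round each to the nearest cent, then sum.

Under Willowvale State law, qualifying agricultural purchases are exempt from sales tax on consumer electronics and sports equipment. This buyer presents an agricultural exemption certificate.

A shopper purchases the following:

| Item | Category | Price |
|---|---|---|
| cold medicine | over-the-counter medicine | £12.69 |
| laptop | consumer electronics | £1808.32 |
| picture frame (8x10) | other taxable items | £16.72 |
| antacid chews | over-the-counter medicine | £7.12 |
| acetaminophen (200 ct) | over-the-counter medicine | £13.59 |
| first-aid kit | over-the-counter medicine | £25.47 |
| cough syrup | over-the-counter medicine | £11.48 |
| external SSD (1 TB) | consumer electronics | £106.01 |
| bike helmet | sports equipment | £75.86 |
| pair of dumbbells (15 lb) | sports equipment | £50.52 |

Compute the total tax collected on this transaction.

Cold medicine £12.69: over-the-counter medicine → 0% → £0.00
Laptop £1808.32: consumer electronics, buyer-exempt → 0% → £0.00
Picture frame (8x10) £16.72: other taxable items → 9.25% → £1.55
Antacid chews £7.12: over-the-counter medicine → 0% → £0.00
Acetaminophen (200 ct) £13.59: over-the-counter medicine → 0% → £0.00
First-aid kit £25.47: over-the-counter medicine → 0% → £0.00
Cough syrup £11.48: over-the-counter medicine → 0% → £0.00
External SSD (1 TB) £106.01: consumer electronics, buyer-exempt → 0% → £0.00
Bike helmet £75.86: sports equipment, buyer-exempt → 0% → £0.00
Pair of dumbbells (15 lb) £50.52: sports equipment, buyer-exempt → 0% → £0.00
Total tax = £1.55

£1.55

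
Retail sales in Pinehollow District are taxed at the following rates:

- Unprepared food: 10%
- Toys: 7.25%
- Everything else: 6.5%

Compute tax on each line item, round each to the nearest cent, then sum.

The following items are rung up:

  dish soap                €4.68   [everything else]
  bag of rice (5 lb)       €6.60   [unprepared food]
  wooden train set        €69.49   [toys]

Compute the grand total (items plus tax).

€86.77

Dish soap €4.68: everything else → 6.5% → €0.30
Bag of rice (5 lb) €6.60: unprepared food → 10% → €0.66
Wooden train set €69.49: toys → 7.25% → €5.04
Subtotal = €80.77; tax = €6.00; total due = €86.77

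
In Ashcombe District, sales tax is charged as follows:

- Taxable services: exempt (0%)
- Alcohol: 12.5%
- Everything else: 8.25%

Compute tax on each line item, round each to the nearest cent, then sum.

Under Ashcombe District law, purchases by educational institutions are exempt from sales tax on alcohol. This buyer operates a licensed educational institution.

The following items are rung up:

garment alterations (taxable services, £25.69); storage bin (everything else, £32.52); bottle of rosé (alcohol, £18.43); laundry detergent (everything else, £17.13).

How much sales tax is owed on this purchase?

£4.09

Garment alterations £25.69: taxable services → 0% → £0.00
Storage bin £32.52: everything else → 8.25% → £2.68
Bottle of rosé £18.43: alcohol, buyer-exempt → 0% → £0.00
Laundry detergent £17.13: everything else → 8.25% → £1.41
Total tax = £2.68 + £1.41 = £4.09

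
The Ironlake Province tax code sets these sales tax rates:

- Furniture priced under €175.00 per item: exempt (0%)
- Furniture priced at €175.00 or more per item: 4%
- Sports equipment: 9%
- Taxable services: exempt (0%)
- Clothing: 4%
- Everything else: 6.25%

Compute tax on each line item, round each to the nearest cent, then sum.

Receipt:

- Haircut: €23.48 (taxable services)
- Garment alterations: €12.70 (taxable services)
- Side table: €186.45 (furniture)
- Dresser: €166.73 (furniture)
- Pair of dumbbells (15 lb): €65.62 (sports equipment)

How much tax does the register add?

€13.37

Haircut €23.48: taxable services → 0% → €0.00
Garment alterations €12.70: taxable services → 0% → €0.00
Side table €186.45: furniture, €175.00 or more → 4% → €7.46
Dresser €166.73: furniture, under €175.00 → 0% → €0.00
Pair of dumbbells (15 lb) €65.62: sports equipment → 9% → €5.91
Total tax = €7.46 + €5.91 = €13.37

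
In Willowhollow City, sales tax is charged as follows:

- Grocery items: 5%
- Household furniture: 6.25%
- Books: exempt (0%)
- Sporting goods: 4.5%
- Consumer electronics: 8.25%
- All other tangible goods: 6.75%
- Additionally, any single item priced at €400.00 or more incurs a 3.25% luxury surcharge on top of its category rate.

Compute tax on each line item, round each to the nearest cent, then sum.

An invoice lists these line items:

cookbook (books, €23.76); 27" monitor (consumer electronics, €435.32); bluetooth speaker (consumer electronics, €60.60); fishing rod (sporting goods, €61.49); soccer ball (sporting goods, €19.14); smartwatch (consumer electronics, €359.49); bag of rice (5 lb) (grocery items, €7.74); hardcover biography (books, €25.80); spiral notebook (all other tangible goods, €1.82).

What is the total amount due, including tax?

Cookbook €23.76: books → 0% → €0.00
27" monitor €435.32: consumer electronics → 8.25% + 3.25% surcharge = 11.5% → €50.06
Bluetooth speaker €60.60: consumer electronics → 8.25% → €5.00
Fishing rod €61.49: sporting goods → 4.5% → €2.77
Soccer ball €19.14: sporting goods → 4.5% → €0.86
Smartwatch €359.49: consumer electronics → 8.25% → €29.66
Bag of rice (5 lb) €7.74: grocery items → 5% → €0.39
Hardcover biography €25.80: books → 0% → €0.00
Spiral notebook €1.82: all other tangible goods → 6.75% → €0.12
Subtotal = €995.16; tax = €88.86; total due = €1084.02

€1084.02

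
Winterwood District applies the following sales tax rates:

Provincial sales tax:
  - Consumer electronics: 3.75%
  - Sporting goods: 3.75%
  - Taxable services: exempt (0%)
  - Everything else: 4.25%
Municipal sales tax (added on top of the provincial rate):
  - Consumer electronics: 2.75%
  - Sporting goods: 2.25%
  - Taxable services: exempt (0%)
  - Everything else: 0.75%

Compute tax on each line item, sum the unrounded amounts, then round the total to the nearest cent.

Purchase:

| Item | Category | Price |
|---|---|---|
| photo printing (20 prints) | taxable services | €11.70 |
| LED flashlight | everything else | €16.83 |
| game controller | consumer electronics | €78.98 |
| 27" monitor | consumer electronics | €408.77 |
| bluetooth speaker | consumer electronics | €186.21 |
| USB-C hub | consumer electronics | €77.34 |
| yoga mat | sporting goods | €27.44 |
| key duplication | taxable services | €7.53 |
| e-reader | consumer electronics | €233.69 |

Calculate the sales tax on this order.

€66.51

Photo printing (20 prints) €11.70: taxable services → 0% + 0% municipal = 0% → €0.00
LED flashlight €16.83: everything else → 4.25% + 0.75% municipal = 5% → €0.8415
Game controller €78.98: consumer electronics → 3.75% + 2.75% municipal = 6.5% → €5.1337
27" monitor €408.77: consumer electronics → 3.75% + 2.75% municipal = 6.5% → €26.57005
Bluetooth speaker €186.21: consumer electronics → 3.75% + 2.75% municipal = 6.5% → €12.10365
USB-C hub €77.34: consumer electronics → 3.75% + 2.75% municipal = 6.5% → €5.0271
Yoga mat €27.44: sporting goods → 3.75% + 2.25% municipal = 6% → €1.6464
Key duplication €7.53: taxable services → 0% + 0% municipal = 0% → €0.00
E-reader €233.69: consumer electronics → 3.75% + 2.75% municipal = 6.5% → €15.18985
Unrounded tax sum = €66.51225 → €66.51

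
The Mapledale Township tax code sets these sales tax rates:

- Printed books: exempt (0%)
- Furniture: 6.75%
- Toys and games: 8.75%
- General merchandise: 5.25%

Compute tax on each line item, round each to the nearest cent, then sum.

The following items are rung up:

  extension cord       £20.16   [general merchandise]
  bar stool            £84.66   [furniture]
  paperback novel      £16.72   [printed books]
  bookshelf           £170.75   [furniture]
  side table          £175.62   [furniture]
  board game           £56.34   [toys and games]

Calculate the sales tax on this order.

£35.08

Extension cord £20.16: general merchandise → 5.25% → £1.06
Bar stool £84.66: furniture → 6.75% → £5.71
Paperback novel £16.72: printed books → 0% → £0.00
Bookshelf £170.75: furniture → 6.75% → £11.53
Side table £175.62: furniture → 6.75% → £11.85
Board game £56.34: toys and games → 8.75% → £4.93
Total tax = £1.06 + £5.71 + £11.53 + £11.85 + £4.93 = £35.08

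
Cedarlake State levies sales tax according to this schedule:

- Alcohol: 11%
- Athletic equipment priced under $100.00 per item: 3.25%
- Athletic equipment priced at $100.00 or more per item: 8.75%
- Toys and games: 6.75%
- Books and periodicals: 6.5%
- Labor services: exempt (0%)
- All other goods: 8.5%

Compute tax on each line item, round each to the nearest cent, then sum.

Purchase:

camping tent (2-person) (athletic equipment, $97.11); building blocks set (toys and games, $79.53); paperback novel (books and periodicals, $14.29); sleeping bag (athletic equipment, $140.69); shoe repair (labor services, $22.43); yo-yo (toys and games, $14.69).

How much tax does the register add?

Camping tent (2-person) $97.11: athletic equipment, under $100.00 → 3.25% → $3.16
Building blocks set $79.53: toys and games → 6.75% → $5.37
Paperback novel $14.29: books and periodicals → 6.5% → $0.93
Sleeping bag $140.69: athletic equipment, $100.00 or more → 8.75% → $12.31
Shoe repair $22.43: labor services → 0% → $0.00
Yo-yo $14.69: toys and games → 6.75% → $0.99
Total tax = $3.16 + $5.37 + $0.93 + $12.31 + $0.99 = $22.76

$22.76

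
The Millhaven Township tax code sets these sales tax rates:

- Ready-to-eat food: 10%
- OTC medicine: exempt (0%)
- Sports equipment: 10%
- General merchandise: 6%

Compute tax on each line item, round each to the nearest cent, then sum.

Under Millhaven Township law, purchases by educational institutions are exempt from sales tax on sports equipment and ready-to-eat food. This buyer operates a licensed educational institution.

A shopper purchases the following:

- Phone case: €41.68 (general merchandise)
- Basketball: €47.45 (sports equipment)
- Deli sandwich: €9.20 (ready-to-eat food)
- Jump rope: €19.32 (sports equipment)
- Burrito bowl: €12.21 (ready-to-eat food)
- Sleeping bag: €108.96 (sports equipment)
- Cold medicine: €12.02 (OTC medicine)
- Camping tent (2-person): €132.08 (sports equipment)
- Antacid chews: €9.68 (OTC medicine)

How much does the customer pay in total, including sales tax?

Phone case €41.68: general merchandise → 6% → €2.50
Basketball €47.45: sports equipment, buyer-exempt → 0% → €0.00
Deli sandwich €9.20: ready-to-eat food, buyer-exempt → 0% → €0.00
Jump rope €19.32: sports equipment, buyer-exempt → 0% → €0.00
Burrito bowl €12.21: ready-to-eat food, buyer-exempt → 0% → €0.00
Sleeping bag €108.96: sports equipment, buyer-exempt → 0% → €0.00
Cold medicine €12.02: OTC medicine → 0% → €0.00
Camping tent (2-person) €132.08: sports equipment, buyer-exempt → 0% → €0.00
Antacid chews €9.68: OTC medicine → 0% → €0.00
Subtotal = €392.60; tax = €2.50; total due = €395.10

€395.10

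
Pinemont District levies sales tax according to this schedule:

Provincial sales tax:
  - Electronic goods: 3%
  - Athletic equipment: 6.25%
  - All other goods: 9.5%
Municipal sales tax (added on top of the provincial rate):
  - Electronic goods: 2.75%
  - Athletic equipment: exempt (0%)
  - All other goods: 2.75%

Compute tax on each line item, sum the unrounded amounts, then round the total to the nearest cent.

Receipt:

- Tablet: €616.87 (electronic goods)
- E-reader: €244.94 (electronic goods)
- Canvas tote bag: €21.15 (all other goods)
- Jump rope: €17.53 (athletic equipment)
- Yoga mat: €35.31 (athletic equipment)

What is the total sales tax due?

Tablet €616.87: electronic goods → 3% + 2.75% municipal = 5.75% → €35.470025
E-reader €244.94: electronic goods → 3% + 2.75% municipal = 5.75% → €14.08405
Canvas tote bag €21.15: all other goods → 9.5% + 2.75% municipal = 12.25% → €2.590875
Jump rope €17.53: athletic equipment → 6.25% + 0% municipal = 6.25% → €1.095625
Yoga mat €35.31: athletic equipment → 6.25% + 0% municipal = 6.25% → €2.206875
Unrounded tax sum = €55.44745 → €55.45

€55.45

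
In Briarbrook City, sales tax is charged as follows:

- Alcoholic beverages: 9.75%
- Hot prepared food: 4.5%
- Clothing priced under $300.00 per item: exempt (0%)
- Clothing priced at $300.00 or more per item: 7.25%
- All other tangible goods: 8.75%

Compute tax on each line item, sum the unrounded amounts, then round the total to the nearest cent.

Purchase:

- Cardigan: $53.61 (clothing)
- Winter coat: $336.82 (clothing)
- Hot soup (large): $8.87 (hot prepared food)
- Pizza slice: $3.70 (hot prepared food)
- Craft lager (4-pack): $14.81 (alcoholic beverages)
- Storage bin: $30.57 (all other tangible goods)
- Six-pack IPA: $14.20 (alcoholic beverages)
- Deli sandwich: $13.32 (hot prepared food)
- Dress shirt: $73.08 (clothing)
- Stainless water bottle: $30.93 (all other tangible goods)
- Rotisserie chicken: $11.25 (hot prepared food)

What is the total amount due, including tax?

$625.46

Cardigan $53.61: clothing, under $300.00 → 0% → $0.00
Winter coat $336.82: clothing, $300.00 or more → 7.25% → $24.41945
Hot soup (large) $8.87: hot prepared food → 4.5% → $0.39915
Pizza slice $3.70: hot prepared food → 4.5% → $0.1665
Craft lager (4-pack) $14.81: alcoholic beverages → 9.75% → $1.443975
Storage bin $30.57: all other tangible goods → 8.75% → $2.674875
Six-pack IPA $14.20: alcoholic beverages → 9.75% → $1.3845
Deli sandwich $13.32: hot prepared food → 4.5% → $0.5994
Dress shirt $73.08: clothing, under $300.00 → 0% → $0.00
Stainless water bottle $30.93: all other tangible goods → 8.75% → $2.706375
Rotisserie chicken $11.25: hot prepared food → 4.5% → $0.50625
Subtotal = $591.16; unrounded tax = $34.300475 → $34.30; total due = $625.46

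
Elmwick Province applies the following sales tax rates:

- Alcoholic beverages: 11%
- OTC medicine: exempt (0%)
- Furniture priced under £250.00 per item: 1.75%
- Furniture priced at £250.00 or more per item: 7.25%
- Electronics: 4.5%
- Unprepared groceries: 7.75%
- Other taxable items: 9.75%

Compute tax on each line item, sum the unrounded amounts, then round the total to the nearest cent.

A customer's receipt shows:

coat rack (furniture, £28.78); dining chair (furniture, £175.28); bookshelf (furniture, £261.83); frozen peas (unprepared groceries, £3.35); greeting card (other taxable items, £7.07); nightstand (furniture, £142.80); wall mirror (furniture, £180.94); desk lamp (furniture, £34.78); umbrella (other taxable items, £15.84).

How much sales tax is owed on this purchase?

£31.32

Coat rack £28.78: furniture, under £250.00 → 1.75% → £0.50365
Dining chair £175.28: furniture, under £250.00 → 1.75% → £3.0674
Bookshelf £261.83: furniture, £250.00 or more → 7.25% → £18.982675
Frozen peas £3.35: unprepared groceries → 7.75% → £0.259625
Greeting card £7.07: other taxable items → 9.75% → £0.689325
Nightstand £142.80: furniture, under £250.00 → 1.75% → £2.499
Wall mirror £180.94: furniture, under £250.00 → 1.75% → £3.16645
Desk lamp £34.78: furniture, under £250.00 → 1.75% → £0.60865
Umbrella £15.84: other taxable items → 9.75% → £1.5444
Unrounded tax sum = £31.321175 → £31.32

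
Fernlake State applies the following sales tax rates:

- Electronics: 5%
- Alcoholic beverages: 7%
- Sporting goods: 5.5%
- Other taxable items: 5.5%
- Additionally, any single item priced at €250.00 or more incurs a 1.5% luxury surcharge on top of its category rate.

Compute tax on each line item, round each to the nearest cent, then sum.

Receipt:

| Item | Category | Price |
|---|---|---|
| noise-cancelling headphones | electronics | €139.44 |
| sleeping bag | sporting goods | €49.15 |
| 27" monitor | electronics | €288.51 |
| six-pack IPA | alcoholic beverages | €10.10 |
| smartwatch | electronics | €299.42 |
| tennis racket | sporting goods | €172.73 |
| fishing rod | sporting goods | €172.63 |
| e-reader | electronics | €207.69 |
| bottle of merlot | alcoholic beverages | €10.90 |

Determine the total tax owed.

Noise-cancelling headphones €139.44: electronics → 5% → €6.97
Sleeping bag €49.15: sporting goods → 5.5% → €2.70
27" monitor €288.51: electronics → 5% + 1.5% surcharge = 6.5% → €18.75
Six-pack IPA €10.10: alcoholic beverages → 7% → €0.71
Smartwatch €299.42: electronics → 5% + 1.5% surcharge = 6.5% → €19.46
Tennis racket €172.73: sporting goods → 5.5% → €9.50
Fishing rod €172.63: sporting goods → 5.5% → €9.49
E-reader €207.69: electronics → 5% → €10.38
Bottle of merlot €10.90: alcoholic beverages → 7% → €0.76
Total tax = €6.97 + €2.70 + €18.75 + €0.71 + €19.46 + €9.50 + €9.49 + €10.38 + €0.76 = €78.72

€78.72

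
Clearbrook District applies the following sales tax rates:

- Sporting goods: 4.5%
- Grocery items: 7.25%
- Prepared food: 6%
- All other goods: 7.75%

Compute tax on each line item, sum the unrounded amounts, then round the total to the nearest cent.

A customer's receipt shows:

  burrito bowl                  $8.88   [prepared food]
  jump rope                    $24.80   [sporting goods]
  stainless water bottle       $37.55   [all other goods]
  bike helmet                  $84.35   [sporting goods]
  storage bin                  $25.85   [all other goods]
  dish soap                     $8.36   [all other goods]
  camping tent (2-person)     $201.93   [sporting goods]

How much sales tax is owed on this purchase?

Burrito bowl $8.88: prepared food → 6% → $0.5328
Jump rope $24.80: sporting goods → 4.5% → $1.116
Stainless water bottle $37.55: all other goods → 7.75% → $2.910125
Bike helmet $84.35: sporting goods → 4.5% → $3.79575
Storage bin $25.85: all other goods → 7.75% → $2.003375
Dish soap $8.36: all other goods → 7.75% → $0.6479
Camping tent (2-person) $201.93: sporting goods → 4.5% → $9.08685
Unrounded tax sum = $20.0928 → $20.09

$20.09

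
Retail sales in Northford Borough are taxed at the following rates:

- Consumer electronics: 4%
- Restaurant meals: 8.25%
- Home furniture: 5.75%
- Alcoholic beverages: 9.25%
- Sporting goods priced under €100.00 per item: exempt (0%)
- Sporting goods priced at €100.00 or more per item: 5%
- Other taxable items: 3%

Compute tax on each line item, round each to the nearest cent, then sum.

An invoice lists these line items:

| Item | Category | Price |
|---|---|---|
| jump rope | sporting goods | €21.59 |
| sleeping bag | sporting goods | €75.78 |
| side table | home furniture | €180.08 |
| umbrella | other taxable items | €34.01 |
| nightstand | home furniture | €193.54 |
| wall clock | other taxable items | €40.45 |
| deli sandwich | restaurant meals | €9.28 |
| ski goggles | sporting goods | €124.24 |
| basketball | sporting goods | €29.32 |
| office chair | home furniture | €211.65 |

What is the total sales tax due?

Jump rope €21.59: sporting goods, under €100.00 → 0% → €0.00
Sleeping bag €75.78: sporting goods, under €100.00 → 0% → €0.00
Side table €180.08: home furniture → 5.75% → €10.35
Umbrella €34.01: other taxable items → 3% → €1.02
Nightstand €193.54: home furniture → 5.75% → €11.13
Wall clock €40.45: other taxable items → 3% → €1.21
Deli sandwich €9.28: restaurant meals → 8.25% → €0.77
Ski goggles €124.24: sporting goods, €100.00 or more → 5% → €6.21
Basketball €29.32: sporting goods, under €100.00 → 0% → €0.00
Office chair €211.65: home furniture → 5.75% → €12.17
Total tax = €10.35 + €1.02 + €11.13 + €1.21 + €0.77 + €6.21 + €12.17 = €42.86

€42.86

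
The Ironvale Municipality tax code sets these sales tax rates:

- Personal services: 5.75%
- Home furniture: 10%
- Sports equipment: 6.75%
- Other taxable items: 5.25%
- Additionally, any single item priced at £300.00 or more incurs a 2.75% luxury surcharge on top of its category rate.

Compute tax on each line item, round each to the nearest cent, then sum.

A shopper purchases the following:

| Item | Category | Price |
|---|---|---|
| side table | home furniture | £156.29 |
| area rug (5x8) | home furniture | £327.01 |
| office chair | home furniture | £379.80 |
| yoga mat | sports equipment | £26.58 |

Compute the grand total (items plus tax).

Side table £156.29: home furniture → 10% → £15.63
Area rug (5x8) £327.01: home furniture → 10% + 2.75% surcharge = 12.75% → £41.69
Office chair £379.80: home furniture → 10% + 2.75% surcharge = 12.75% → £48.42
Yoga mat £26.58: sports equipment → 6.75% → £1.79
Subtotal = £889.68; tax = £107.53; total due = £997.21

£997.21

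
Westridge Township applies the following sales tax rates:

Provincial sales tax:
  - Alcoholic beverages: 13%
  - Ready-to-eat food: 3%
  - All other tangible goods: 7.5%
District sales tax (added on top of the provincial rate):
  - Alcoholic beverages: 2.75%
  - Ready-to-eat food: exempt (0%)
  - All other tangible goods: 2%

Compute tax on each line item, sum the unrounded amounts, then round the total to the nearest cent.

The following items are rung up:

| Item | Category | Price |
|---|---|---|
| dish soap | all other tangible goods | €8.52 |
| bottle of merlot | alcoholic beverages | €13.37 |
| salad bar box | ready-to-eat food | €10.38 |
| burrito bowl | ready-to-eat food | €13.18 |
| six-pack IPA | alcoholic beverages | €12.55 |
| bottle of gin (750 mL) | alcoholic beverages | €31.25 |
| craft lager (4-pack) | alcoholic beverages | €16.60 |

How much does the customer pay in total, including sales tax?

Dish soap €8.52: all other tangible goods → 7.5% + 2% district = 9.5% → €0.8094
Bottle of merlot €13.37: alcoholic beverages → 13% + 2.75% district = 15.75% → €2.105775
Salad bar box €10.38: ready-to-eat food → 3% + 0% district = 3% → €0.3114
Burrito bowl €13.18: ready-to-eat food → 3% + 0% district = 3% → €0.3954
Six-pack IPA €12.55: alcoholic beverages → 13% + 2.75% district = 15.75% → €1.976625
Bottle of gin (750 mL) €31.25: alcoholic beverages → 13% + 2.75% district = 15.75% → €4.921875
Craft lager (4-pack) €16.60: alcoholic beverages → 13% + 2.75% district = 15.75% → €2.6145
Subtotal = €105.85; unrounded tax = €13.134975 → €13.13; total due = €118.98

€118.98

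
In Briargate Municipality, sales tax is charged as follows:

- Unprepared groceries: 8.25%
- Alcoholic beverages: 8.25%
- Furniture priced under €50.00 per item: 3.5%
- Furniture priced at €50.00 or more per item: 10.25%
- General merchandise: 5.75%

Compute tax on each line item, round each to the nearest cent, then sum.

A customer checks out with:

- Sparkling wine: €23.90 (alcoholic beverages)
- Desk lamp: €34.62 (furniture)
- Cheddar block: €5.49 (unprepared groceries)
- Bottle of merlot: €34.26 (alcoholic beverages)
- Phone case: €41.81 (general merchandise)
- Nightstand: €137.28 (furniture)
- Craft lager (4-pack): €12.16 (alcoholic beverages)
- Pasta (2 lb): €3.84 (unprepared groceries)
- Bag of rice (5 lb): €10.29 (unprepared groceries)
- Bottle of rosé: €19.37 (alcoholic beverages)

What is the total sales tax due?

€26.70

Sparkling wine €23.90: alcoholic beverages → 8.25% → €1.97
Desk lamp €34.62: furniture, under €50.00 → 3.5% → €1.21
Cheddar block €5.49: unprepared groceries → 8.25% → €0.45
Bottle of merlot €34.26: alcoholic beverages → 8.25% → €2.83
Phone case €41.81: general merchandise → 5.75% → €2.40
Nightstand €137.28: furniture, €50.00 or more → 10.25% → €14.07
Craft lager (4-pack) €12.16: alcoholic beverages → 8.25% → €1.00
Pasta (2 lb) €3.84: unprepared groceries → 8.25% → €0.32
Bag of rice (5 lb) €10.29: unprepared groceries → 8.25% → €0.85
Bottle of rosé €19.37: alcoholic beverages → 8.25% → €1.60
Total tax = €1.97 + €1.21 + €0.45 + €2.83 + €2.40 + €14.07 + €1.00 + €0.32 + €0.85 + €1.60 = €26.70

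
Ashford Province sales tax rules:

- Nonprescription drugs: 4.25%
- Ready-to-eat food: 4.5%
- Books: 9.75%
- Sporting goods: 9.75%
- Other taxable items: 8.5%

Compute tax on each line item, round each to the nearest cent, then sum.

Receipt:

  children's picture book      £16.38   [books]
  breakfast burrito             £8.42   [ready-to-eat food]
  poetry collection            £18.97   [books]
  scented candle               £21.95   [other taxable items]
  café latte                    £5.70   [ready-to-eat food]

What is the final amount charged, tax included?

Children's picture book £16.38: books → 9.75% → £1.60
Breakfast burrito £8.42: ready-to-eat food → 4.5% → £0.38
Poetry collection £18.97: books → 9.75% → £1.85
Scented candle £21.95: other taxable items → 8.5% → £1.87
Café latte £5.70: ready-to-eat food → 4.5% → £0.26
Subtotal = £71.42; tax = £5.96; total due = £77.38

£77.38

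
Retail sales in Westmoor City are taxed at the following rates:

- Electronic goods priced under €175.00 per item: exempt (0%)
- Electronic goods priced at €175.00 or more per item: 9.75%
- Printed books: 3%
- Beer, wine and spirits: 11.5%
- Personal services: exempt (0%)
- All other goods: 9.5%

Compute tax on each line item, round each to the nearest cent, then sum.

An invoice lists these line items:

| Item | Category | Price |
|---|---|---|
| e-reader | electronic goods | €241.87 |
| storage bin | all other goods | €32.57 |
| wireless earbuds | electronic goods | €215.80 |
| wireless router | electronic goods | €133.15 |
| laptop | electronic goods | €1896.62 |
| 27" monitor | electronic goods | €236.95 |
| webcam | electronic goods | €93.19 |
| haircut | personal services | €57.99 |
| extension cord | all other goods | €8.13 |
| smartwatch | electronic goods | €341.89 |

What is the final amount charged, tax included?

€3547.99

E-reader €241.87: electronic goods, €175.00 or more → 9.75% → €23.58
Storage bin €32.57: all other goods → 9.5% → €3.09
Wireless earbuds €215.80: electronic goods, €175.00 or more → 9.75% → €21.04
Wireless router €133.15: electronic goods, under €175.00 → 0% → €0.00
Laptop €1896.62: electronic goods, €175.00 or more → 9.75% → €184.92
27" monitor €236.95: electronic goods, €175.00 or more → 9.75% → €23.10
Webcam €93.19: electronic goods, under €175.00 → 0% → €0.00
Haircut €57.99: personal services → 0% → €0.00
Extension cord €8.13: all other goods → 9.5% → €0.77
Smartwatch €341.89: electronic goods, €175.00 or more → 9.75% → €33.33
Subtotal = €3258.16; tax = €289.83; total due = €3547.99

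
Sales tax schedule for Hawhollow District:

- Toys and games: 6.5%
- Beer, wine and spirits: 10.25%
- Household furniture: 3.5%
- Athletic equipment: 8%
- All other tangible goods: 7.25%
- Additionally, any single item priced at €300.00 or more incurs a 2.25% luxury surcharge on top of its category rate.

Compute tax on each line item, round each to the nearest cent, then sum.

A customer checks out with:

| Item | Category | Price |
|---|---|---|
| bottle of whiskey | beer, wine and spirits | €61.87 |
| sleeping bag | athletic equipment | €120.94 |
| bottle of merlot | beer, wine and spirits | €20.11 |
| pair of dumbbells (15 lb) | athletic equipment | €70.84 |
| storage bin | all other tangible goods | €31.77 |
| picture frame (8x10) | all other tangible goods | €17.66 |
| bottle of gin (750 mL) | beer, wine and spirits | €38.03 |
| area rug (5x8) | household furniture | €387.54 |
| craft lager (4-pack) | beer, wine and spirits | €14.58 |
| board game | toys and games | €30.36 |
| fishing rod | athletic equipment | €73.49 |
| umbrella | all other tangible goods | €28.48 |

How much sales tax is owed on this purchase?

€64.91

Bottle of whiskey €61.87: beer, wine and spirits → 10.25% → €6.34
Sleeping bag €120.94: athletic equipment → 8% → €9.68
Bottle of merlot €20.11: beer, wine and spirits → 10.25% → €2.06
Pair of dumbbells (15 lb) €70.84: athletic equipment → 8% → €5.67
Storage bin €31.77: all other tangible goods → 7.25% → €2.30
Picture frame (8x10) €17.66: all other tangible goods → 7.25% → €1.28
Bottle of gin (750 mL) €38.03: beer, wine and spirits → 10.25% → €3.90
Area rug (5x8) €387.54: household furniture → 3.5% + 2.25% surcharge = 5.75% → €22.28
Craft lager (4-pack) €14.58: beer, wine and spirits → 10.25% → €1.49
Board game €30.36: toys and games → 6.5% → €1.97
Fishing rod €73.49: athletic equipment → 8% → €5.88
Umbrella €28.48: all other tangible goods → 7.25% → €2.06
Total tax = €6.34 + €9.68 + €2.06 + €5.67 + €2.30 + €1.28 + €3.90 + €22.28 + €1.49 + €1.97 + €5.88 + €2.06 = €64.91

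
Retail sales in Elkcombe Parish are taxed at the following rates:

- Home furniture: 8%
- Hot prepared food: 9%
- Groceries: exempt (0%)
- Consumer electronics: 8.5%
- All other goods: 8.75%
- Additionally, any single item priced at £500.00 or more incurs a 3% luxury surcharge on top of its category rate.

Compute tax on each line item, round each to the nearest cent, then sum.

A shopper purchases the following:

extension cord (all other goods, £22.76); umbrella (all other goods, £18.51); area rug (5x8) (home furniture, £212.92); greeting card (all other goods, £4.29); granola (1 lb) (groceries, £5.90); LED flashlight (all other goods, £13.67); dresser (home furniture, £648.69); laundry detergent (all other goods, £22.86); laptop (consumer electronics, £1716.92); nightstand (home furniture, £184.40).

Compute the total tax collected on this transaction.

Extension cord £22.76: all other goods → 8.75% → £1.99
Umbrella £18.51: all other goods → 8.75% → £1.62
Area rug (5x8) £212.92: home furniture → 8% → £17.03
Greeting card £4.29: all other goods → 8.75% → £0.38
Granola (1 lb) £5.90: groceries → 0% → £0.00
LED flashlight £13.67: all other goods → 8.75% → £1.20
Dresser £648.69: home furniture → 8% + 3% surcharge = 11% → £71.36
Laundry detergent £22.86: all other goods → 8.75% → £2.00
Laptop £1716.92: consumer electronics → 8.5% + 3% surcharge = 11.5% → £197.45
Nightstand £184.40: home furniture → 8% → £14.75
Total tax = £1.99 + £1.62 + £17.03 + £0.38 + £1.20 + £71.36 + £2.00 + £197.45 + £14.75 = £307.78

£307.78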